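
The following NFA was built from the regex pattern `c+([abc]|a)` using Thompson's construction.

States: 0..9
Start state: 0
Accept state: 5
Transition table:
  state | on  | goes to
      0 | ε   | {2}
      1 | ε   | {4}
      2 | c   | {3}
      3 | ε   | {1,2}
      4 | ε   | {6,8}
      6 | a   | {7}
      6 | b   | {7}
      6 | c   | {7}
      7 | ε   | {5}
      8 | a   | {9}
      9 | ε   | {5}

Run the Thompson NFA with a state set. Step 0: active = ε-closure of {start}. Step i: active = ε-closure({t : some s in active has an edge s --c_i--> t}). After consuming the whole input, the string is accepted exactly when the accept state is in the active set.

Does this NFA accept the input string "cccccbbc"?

initial (ε-close {0}): {0,2}
'c' @ 1: {1,2,3,4,6,8}
'c' @ 2: {1,2,3,4,5,6,7,8}  [accepting]
'c' @ 3: {1,2,3,4,5,6,7,8}  [accepting]
'c' @ 4: {1,2,3,4,5,6,7,8}  [accepting]
'c' @ 5: {1,2,3,4,5,6,7,8}  [accepting]
'b' @ 6: {5,7}  [accepting]
'b' @ 7: {}  — no active states
rest 'c' ignored (set empty)
end set {} — state 5 not in

Answer: REJECT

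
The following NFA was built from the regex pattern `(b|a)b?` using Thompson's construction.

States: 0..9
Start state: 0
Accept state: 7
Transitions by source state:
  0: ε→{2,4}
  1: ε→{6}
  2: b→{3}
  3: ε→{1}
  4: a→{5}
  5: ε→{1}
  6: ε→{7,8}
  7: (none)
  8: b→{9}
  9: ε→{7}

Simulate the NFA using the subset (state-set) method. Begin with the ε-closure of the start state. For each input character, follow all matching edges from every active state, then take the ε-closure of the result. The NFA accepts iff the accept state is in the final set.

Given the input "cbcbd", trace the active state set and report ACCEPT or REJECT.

start: ε-closure({0}) = {0,2,4}
'c' @ 1: {}  — dead — no transitions
rest 'bcbd' ignored (set empty)
final: {}; accept 7 not in set

Answer: REJECT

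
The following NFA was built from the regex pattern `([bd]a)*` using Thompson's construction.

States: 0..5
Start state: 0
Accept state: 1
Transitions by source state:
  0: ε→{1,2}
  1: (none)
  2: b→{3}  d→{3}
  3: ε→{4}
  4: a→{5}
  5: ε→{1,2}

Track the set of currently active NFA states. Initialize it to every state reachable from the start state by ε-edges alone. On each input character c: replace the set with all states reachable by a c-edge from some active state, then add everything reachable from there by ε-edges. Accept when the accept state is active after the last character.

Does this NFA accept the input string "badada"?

start: ε-closure({0}) = {0,1,2}
'b' @ 1: {3,4}
'a' @ 2: {1,2,5}  ✓accept
'd' @ 3: {3,4}
'a' @ 4: {1,2,5}  ✓accept
'd' @ 5: {3,4}
'a' @ 6: {1,2,5}  ✓accept
final: {1,2,5}; accept 1 in set

Answer: ACCEPT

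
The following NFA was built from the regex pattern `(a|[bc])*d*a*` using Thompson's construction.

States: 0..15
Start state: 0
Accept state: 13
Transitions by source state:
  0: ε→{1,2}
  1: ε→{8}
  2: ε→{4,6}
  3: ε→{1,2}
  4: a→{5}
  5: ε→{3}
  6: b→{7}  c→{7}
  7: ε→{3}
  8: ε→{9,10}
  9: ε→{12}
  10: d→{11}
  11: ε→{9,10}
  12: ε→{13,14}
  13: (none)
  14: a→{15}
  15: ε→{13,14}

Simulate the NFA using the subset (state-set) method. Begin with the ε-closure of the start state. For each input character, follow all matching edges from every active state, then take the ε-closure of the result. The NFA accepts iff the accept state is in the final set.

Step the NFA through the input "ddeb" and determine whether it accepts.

Answer: REJECT

Derivation:
S₀ = ε-closure({0}) = {0,1,2,4,6,8,9,10,12,13,14}
'd' @ 1: {9,10,11,12,13,14}  (accept∈set)
'd' @ 2: {9,10,11,12,13,14}  (accept∈set)
'e' @ 3: {}  — dead — no transitions
rest 'b' ignored (set empty)
after full input: {}  (accept=13 not in)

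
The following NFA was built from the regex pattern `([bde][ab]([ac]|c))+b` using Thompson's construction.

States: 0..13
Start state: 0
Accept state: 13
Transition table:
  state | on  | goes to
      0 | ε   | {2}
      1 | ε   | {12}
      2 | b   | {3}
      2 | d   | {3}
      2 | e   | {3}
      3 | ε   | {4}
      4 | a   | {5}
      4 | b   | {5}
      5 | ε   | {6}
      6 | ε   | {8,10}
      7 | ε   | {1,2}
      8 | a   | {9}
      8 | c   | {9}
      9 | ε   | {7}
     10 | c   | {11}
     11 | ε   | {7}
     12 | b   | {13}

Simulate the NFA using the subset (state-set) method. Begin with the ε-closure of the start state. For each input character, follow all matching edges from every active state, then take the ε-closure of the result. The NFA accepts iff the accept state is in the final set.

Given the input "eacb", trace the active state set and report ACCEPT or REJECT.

start: ε-closure({0}) = {0,2}
'e' @ 1: {3,4}
'a' @ 2: {5,6,8,10}
'c' @ 3: {1,2,7,9,11,12}
'b' @ 4: {3,4,13}  [accepting]
end set {3,4,13} — state 13 in

Answer: ACCEPT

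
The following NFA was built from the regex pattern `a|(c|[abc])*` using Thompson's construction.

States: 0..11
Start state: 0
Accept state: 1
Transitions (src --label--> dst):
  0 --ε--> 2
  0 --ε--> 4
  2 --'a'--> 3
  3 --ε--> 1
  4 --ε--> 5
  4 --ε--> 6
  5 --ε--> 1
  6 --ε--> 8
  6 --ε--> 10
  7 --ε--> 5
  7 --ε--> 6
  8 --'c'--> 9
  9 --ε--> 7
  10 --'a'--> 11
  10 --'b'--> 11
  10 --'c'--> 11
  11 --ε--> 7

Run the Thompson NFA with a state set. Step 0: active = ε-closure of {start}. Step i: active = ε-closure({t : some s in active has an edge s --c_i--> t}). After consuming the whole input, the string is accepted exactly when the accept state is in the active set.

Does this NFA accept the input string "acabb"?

start: ε-closure({0}) = {0,1,2,4,5,6,8,10}
'a' @ 1: {1,3,5,6,7,8,10,11}  [accepting]
'c' @ 2: {1,5,6,7,8,9,10,11}  [accepting]
'a' @ 3: {1,5,6,7,8,10,11}  [accepting]
'b' @ 4: {1,5,6,7,8,10,11}  [accepting]
'b' @ 5: {1,5,6,7,8,10,11}  [accepting]
end set {1,5,6,7,8,10,11} — state 1 in

Answer: ACCEPT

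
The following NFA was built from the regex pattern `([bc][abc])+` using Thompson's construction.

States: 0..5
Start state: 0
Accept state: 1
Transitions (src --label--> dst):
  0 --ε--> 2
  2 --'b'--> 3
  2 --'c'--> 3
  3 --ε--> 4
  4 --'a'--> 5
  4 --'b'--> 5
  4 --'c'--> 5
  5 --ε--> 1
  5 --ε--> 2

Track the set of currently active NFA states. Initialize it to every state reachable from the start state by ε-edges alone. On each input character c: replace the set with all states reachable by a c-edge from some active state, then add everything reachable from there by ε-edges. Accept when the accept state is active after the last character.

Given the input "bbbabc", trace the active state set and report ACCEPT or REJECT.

Answer: ACCEPT

Derivation:
initial (ε-close {0}): {0,2}
'b' @ 1: {3,4}
'b' @ 2: {1,2,5}  (accept∈set)
'b' @ 3: {3,4}
'a' @ 4: {1,2,5}  (accept∈set)
'b' @ 5: {3,4}
'c' @ 6: {1,2,5}  (accept∈set)
final: {1,2,5}; accept 1 in set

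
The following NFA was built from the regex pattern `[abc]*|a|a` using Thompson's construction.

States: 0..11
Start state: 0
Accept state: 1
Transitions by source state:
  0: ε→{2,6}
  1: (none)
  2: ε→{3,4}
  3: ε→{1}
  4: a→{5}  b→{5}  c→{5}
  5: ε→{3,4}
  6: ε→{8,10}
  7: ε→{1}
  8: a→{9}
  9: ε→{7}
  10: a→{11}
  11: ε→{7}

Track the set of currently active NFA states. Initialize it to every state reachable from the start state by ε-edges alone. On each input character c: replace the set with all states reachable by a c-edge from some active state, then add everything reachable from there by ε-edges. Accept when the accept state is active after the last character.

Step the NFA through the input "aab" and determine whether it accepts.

Answer: ACCEPT

Steps:
initial (ε-close {0}): {0,1,2,3,4,6,8,10}
'a' @ 1: {1,3,4,5,7,9,11}  ✓accept
'a' @ 2: {1,3,4,5}  ✓accept
'b' @ 3: {1,3,4,5}  ✓accept
after full input: {1,3,4,5}  (accept=1 in)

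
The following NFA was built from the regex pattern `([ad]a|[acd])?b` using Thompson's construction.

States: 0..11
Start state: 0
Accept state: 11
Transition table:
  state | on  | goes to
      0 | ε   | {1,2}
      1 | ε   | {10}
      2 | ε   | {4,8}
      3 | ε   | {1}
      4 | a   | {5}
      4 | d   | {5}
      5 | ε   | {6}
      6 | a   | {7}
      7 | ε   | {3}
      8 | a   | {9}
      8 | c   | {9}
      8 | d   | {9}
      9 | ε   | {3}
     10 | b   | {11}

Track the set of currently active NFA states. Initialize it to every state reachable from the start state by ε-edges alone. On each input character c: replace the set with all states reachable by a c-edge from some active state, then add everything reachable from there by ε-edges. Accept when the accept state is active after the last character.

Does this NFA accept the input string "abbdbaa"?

Answer: REJECT

Steps:
S₀ = ε-closure({0}) = {0,1,2,4,8,10}
'a' @ 1: {1,3,5,6,9,10}
'b' @ 2: {11}  ✓accept
'b' @ 3: {}  — no active states
rest 'dbaa' ignored (set empty)
end set {} — state 11 not in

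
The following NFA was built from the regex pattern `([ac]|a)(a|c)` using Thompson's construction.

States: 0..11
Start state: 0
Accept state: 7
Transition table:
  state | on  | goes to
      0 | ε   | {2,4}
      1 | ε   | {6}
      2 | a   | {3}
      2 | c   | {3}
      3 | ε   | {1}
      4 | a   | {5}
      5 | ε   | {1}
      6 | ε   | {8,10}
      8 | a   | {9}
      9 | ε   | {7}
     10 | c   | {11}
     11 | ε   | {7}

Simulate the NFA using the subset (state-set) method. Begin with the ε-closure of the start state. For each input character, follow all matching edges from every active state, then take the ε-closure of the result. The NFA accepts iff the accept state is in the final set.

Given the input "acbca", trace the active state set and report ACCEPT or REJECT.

Answer: REJECT

Steps:
start: ε-closure({0}) = {0,2,4}
'a' @ 1: {1,3,5,6,8,10}
'c' @ 2: {7,11}  (accept∈set)
'b' @ 3: {}  — dead — no transitions
rest 'ca' ignored (set empty)
after full input: {}  (accept=7 not in)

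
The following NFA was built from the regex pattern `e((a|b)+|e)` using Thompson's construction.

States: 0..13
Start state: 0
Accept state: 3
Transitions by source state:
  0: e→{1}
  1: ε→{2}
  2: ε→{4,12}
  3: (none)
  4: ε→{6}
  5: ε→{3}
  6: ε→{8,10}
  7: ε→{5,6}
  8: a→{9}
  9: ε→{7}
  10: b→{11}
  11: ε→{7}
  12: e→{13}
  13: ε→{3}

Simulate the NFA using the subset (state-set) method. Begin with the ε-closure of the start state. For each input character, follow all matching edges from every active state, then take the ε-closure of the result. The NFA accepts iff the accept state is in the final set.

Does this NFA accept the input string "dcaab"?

S₀ = ε-closure({0}) = {0}
'd' @ 1: {}  — no active states
rest 'caab' ignored (set empty)
end set {} — state 3 not in

Answer: REJECT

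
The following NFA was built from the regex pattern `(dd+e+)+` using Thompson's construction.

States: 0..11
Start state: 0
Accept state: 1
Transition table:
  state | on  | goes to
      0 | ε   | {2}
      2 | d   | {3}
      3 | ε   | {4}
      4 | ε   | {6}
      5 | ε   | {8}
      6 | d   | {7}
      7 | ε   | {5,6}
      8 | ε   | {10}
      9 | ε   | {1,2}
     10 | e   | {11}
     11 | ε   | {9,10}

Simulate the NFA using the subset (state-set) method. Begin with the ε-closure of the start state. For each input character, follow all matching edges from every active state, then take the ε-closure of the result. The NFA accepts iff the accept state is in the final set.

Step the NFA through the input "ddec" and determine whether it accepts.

Answer: REJECT

Derivation:
initial (ε-close {0}): {0,2}
'd' @ 1: {3,4,6}
'd' @ 2: {5,6,7,8,10}
'e' @ 3: {1,2,9,10,11}  [accepting]
'c' @ 4: {}  — dead — no transitions
end set {} — state 1 not in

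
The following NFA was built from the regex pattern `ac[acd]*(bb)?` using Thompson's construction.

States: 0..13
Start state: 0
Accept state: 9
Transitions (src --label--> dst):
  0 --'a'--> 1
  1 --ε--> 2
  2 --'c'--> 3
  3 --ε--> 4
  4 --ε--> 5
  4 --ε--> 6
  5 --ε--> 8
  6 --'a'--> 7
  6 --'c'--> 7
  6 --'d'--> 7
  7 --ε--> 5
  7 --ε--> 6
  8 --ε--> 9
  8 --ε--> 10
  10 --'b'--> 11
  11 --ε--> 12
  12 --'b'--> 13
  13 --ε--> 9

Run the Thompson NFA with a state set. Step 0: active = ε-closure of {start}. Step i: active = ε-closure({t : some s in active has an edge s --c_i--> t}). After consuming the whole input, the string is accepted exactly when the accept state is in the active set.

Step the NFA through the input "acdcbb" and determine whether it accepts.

S₀ = ε-closure({0}) = {0}
'a' @ 1: {1,2}
'c' @ 2: {3,4,5,6,8,9,10}  ✓accept
'd' @ 3: {5,6,7,8,9,10}  ✓accept
'c' @ 4: {5,6,7,8,9,10}  ✓accept
'b' @ 5: {11,12}
'b' @ 6: {9,13}  ✓accept
final: {9,13}; accept 9 in set

Answer: ACCEPT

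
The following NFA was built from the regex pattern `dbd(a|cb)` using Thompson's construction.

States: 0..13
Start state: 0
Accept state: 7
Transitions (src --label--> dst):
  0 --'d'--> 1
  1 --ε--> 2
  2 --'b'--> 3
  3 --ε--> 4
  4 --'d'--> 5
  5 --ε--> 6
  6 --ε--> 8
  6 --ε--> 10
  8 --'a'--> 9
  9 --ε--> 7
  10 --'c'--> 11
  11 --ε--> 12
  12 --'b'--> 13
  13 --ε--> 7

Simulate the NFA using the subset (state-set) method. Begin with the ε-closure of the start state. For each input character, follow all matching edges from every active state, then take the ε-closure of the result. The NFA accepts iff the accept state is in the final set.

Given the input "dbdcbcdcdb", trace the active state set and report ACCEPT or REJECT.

Answer: REJECT

Steps:
initial (ε-close {0}): {0}
'd' @ 1: {1,2}
'b' @ 2: {3,4}
'd' @ 3: {5,6,8,10}
'c' @ 4: {11,12}
'b' @ 5: {7,13}  ✓accept
'c' @ 6: {}  — state set empty
rest 'dcdb' ignored (set empty)
end set {} — state 7 not in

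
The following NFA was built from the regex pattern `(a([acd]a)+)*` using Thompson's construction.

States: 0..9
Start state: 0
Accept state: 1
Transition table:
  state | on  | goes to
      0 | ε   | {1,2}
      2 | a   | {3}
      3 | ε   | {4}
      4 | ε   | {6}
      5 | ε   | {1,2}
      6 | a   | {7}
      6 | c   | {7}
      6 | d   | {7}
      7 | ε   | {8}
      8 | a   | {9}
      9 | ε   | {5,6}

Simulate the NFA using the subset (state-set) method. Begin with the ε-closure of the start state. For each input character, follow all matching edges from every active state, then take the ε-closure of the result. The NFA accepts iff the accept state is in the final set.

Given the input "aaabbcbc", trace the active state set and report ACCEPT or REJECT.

start: ε-closure({0}) = {0,1,2}
'a' @ 1: {3,4,6}
'a' @ 2: {7,8}
'a' @ 3: {1,2,5,6,9}  [accepting]
'b' @ 4: {}  — state set empty
rest 'bcbc' ignored (set empty)
after full input: {}  (accept=1 not in)

Answer: REJECT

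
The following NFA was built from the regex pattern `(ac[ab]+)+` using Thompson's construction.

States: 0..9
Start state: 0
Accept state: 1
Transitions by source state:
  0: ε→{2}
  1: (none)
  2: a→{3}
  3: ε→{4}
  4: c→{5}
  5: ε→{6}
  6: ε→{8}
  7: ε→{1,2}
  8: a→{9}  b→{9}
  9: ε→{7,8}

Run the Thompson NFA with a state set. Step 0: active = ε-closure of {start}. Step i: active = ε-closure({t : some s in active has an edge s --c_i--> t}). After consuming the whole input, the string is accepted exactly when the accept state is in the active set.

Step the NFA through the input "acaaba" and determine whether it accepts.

Answer: ACCEPT

Derivation:
initial (ε-close {0}): {0,2}
'a' @ 1: {3,4}
'c' @ 2: {5,6,8}
'a' @ 3: {1,2,7,8,9}  (accept∈set)
'a' @ 4: {1,2,3,4,7,8,9}  (accept∈set)
'b' @ 5: {1,2,7,8,9}  (accept∈set)
'a' @ 6: {1,2,3,4,7,8,9}  (accept∈set)
end set {1,2,3,4,7,8,9} — state 1 in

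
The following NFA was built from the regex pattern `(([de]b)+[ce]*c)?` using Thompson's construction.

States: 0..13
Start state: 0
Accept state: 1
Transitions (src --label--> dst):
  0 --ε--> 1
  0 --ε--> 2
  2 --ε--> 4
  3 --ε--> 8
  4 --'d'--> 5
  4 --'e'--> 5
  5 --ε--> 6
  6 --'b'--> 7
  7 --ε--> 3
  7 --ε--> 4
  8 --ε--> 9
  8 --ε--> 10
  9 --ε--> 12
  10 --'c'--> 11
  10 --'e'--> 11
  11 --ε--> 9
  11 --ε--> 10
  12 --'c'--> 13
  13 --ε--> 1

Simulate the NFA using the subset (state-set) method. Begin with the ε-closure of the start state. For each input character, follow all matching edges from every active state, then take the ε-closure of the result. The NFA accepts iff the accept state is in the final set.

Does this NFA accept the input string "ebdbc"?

start: ε-closure({0}) = {0,1,2,4}
'e' @ 1: {5,6}
'b' @ 2: {3,4,7,8,9,10,12}
'd' @ 3: {5,6}
'b' @ 4: {3,4,7,8,9,10,12}
'c' @ 5: {1,9,10,11,12,13}  [accepting]
final: {1,9,10,11,12,13}; accept 1 in set

Answer: ACCEPT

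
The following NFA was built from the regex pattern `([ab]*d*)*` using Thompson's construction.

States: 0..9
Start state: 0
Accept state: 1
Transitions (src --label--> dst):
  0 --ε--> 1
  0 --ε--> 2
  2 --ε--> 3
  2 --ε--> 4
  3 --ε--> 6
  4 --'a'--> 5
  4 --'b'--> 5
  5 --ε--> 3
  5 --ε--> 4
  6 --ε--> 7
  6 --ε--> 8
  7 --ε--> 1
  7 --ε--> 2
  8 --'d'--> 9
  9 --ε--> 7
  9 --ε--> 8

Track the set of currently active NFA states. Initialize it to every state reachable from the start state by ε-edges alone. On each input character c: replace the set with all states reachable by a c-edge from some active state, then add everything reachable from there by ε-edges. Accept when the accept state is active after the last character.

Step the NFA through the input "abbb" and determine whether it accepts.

Answer: ACCEPT

Steps:
S₀ = ε-closure({0}) = {0,1,2,3,4,6,7,8}
'a' @ 1: {1,2,3,4,5,6,7,8}  (accept∈set)
'b' @ 2: {1,2,3,4,5,6,7,8}  (accept∈set)
'b' @ 3: {1,2,3,4,5,6,7,8}  (accept∈set)
'b' @ 4: {1,2,3,4,5,6,7,8}  (accept∈set)
after full input: {1,2,3,4,5,6,7,8}  (accept=1 in)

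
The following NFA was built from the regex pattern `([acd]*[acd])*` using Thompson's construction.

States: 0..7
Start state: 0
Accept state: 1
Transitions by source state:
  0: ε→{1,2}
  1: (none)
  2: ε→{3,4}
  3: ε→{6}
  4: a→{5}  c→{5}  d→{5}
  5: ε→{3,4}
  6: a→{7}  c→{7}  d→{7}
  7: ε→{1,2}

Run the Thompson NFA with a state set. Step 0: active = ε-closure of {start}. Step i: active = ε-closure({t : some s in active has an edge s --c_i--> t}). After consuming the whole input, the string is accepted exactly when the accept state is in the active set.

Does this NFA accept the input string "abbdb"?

start: ε-closure({0}) = {0,1,2,3,4,6}
'a' @ 1: {1,2,3,4,5,6,7}  ✓accept
'b' @ 2: {}  — state set empty
rest 'bdb' ignored (set empty)
after full input: {}  (accept=1 not in)

Answer: REJECT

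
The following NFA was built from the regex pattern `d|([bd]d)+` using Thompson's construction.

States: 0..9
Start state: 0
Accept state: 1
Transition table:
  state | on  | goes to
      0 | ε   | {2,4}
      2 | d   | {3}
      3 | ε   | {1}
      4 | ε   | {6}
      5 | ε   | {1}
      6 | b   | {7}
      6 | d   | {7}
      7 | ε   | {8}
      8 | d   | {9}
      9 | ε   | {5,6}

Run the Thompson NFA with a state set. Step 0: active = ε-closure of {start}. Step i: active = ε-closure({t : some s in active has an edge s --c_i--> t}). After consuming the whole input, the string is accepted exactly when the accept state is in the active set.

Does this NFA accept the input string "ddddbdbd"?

start: ε-closure({0}) = {0,2,4,6}
'd' @ 1: {1,3,7,8}  [accepting]
'd' @ 2: {1,5,6,9}  [accepting]
'd' @ 3: {7,8}
'd' @ 4: {1,5,6,9}  [accepting]
'b' @ 5: {7,8}
'd' @ 6: {1,5,6,9}  [accepting]
'b' @ 7: {7,8}
'd' @ 8: {1,5,6,9}  [accepting]
final: {1,5,6,9}; accept 1 in set

Answer: ACCEPT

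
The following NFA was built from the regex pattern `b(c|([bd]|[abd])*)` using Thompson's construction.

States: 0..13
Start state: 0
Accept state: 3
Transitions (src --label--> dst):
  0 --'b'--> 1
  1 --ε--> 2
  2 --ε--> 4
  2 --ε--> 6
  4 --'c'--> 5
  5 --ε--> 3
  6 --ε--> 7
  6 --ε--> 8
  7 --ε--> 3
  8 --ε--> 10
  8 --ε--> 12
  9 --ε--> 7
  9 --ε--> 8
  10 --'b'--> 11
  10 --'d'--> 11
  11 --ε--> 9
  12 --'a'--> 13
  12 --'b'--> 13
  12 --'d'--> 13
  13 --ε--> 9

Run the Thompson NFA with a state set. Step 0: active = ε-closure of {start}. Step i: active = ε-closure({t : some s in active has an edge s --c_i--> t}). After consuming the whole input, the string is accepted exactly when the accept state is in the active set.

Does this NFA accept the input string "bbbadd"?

S₀ = ε-closure({0}) = {0}
'b' @ 1: {1,2,3,4,6,7,8,10,12}  [accepting]
'b' @ 2: {3,7,8,9,10,11,12,13}  [accepting]
'b' @ 3: {3,7,8,9,10,11,12,13}  [accepting]
'a' @ 4: {3,7,8,9,10,12,13}  [accepting]
'd' @ 5: {3,7,8,9,10,11,12,13}  [accepting]
'd' @ 6: {3,7,8,9,10,11,12,13}  [accepting]
end set {3,7,8,9,10,11,12,13} — state 3 in

Answer: ACCEPT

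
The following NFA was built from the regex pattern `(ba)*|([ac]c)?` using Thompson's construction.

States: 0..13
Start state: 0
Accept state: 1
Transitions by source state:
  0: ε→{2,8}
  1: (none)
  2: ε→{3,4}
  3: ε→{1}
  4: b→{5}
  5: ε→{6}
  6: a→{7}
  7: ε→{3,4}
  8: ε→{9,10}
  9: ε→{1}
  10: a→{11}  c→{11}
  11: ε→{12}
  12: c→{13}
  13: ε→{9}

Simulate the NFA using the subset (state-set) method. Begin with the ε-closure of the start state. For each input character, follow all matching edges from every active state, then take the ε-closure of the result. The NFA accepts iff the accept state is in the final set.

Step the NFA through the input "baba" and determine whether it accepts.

Answer: ACCEPT

Steps:
S₀ = ε-closure({0}) = {0,1,2,3,4,8,9,10}
'b' @ 1: {5,6}
'a' @ 2: {1,3,4,7}  ✓accept
'b' @ 3: {5,6}
'a' @ 4: {1,3,4,7}  ✓accept
final: {1,3,4,7}; accept 1 in set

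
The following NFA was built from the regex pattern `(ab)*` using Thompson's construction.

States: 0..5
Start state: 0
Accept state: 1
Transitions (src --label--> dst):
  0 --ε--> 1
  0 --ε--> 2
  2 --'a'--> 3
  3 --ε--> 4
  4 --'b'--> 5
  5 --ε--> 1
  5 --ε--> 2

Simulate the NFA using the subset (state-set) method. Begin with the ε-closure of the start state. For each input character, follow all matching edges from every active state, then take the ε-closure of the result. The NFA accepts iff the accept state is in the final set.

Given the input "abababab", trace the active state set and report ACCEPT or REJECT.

S₀ = ε-closure({0}) = {0,1,2}
'a' @ 1: {3,4}
'b' @ 2: {1,2,5}  ✓accept
'a' @ 3: {3,4}
'b' @ 4: {1,2,5}  ✓accept
'a' @ 5: {3,4}
'b' @ 6: {1,2,5}  ✓accept
'a' @ 7: {3,4}
'b' @ 8: {1,2,5}  ✓accept
end set {1,2,5} — state 1 in

Answer: ACCEPT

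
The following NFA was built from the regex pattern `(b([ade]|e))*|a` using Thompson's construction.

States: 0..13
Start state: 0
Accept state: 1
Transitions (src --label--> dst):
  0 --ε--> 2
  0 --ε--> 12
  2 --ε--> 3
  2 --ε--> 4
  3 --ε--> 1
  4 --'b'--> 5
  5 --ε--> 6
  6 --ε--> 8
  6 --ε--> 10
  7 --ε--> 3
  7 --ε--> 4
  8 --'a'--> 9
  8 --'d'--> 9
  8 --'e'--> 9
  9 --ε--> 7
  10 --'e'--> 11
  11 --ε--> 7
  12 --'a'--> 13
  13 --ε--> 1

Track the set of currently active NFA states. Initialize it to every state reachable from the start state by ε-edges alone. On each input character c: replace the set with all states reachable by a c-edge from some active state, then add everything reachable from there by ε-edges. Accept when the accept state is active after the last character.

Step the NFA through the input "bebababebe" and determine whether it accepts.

Answer: ACCEPT

Steps:
initial (ε-close {0}): {0,1,2,3,4,12}
'b' @ 1: {5,6,8,10}
'e' @ 2: {1,3,4,7,9,11}  ✓accept
'b' @ 3: {5,6,8,10}
'a' @ 4: {1,3,4,7,9}  ✓accept
'b' @ 5: {5,6,8,10}
'a' @ 6: {1,3,4,7,9}  ✓accept
'b' @ 7: {5,6,8,10}
'e' @ 8: {1,3,4,7,9,11}  ✓accept
'b' @ 9: {5,6,8,10}
'e' @ 10: {1,3,4,7,9,11}  ✓accept
after full input: {1,3,4,7,9,11}  (accept=1 in)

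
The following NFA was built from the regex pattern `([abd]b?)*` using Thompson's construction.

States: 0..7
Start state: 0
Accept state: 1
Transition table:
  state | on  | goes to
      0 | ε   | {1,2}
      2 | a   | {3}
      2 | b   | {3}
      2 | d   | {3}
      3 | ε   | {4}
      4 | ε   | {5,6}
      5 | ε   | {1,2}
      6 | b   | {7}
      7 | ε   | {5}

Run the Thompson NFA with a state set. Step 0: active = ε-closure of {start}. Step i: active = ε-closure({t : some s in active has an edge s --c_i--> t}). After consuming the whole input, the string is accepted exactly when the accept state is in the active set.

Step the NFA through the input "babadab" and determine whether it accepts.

initial (ε-close {0}): {0,1,2}
'b' @ 1: {1,2,3,4,5,6}  ✓accept
'a' @ 2: {1,2,3,4,5,6}  ✓accept
'b' @ 3: {1,2,3,4,5,6,7}  ✓accept
'a' @ 4: {1,2,3,4,5,6}  ✓accept
'd' @ 5: {1,2,3,4,5,6}  ✓accept
'a' @ 6: {1,2,3,4,5,6}  ✓accept
'b' @ 7: {1,2,3,4,5,6,7}  ✓accept
end set {1,2,3,4,5,6,7} — state 1 in

Answer: ACCEPT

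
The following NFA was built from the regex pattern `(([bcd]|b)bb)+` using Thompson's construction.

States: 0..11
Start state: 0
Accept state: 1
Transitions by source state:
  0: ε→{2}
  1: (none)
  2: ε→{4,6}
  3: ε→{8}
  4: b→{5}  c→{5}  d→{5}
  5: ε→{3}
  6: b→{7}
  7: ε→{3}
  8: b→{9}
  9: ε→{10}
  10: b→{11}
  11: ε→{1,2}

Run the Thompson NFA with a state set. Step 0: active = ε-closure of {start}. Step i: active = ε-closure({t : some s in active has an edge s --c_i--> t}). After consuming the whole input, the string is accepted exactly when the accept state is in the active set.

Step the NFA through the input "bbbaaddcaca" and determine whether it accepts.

Answer: REJECT

Steps:
initial (ε-close {0}): {0,2,4,6}
'b' @ 1: {3,5,7,8}
'b' @ 2: {9,10}
'b' @ 3: {1,2,4,6,11}  ✓accept
'a' @ 4: {}  — no active states
rest 'addcaca' ignored (set empty)
after full input: {}  (accept=1 not in)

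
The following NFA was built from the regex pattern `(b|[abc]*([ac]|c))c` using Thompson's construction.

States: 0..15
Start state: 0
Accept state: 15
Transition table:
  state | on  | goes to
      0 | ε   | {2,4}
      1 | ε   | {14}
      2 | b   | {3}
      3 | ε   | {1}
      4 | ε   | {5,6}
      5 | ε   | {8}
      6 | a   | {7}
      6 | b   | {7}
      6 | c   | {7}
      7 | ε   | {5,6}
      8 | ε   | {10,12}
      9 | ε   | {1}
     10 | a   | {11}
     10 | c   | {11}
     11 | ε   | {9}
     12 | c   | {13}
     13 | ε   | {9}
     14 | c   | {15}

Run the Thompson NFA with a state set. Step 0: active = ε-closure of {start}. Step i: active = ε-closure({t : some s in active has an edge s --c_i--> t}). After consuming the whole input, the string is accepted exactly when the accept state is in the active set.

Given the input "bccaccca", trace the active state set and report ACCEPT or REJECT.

initial (ε-close {0}): {0,2,4,5,6,8,10,12}
'b' @ 1: {1,3,5,6,7,8,10,12,14}
'c' @ 2: {1,5,6,7,8,9,10,11,12,13,14,15}  ✓accept
'c' @ 3: {1,5,6,7,8,9,10,11,12,13,14,15}  ✓accept
'a' @ 4: {1,5,6,7,8,9,10,11,12,14}
'c' @ 5: {1,5,6,7,8,9,10,11,12,13,14,15}  ✓accept
'c' @ 6: {1,5,6,7,8,9,10,11,12,13,14,15}  ✓accept
'c' @ 7: {1,5,6,7,8,9,10,11,12,13,14,15}  ✓accept
'a' @ 8: {1,5,6,7,8,9,10,11,12,14}
after full input: {1,5,6,7,8,9,10,11,12,14}  (accept=15 not in)

Answer: REJECT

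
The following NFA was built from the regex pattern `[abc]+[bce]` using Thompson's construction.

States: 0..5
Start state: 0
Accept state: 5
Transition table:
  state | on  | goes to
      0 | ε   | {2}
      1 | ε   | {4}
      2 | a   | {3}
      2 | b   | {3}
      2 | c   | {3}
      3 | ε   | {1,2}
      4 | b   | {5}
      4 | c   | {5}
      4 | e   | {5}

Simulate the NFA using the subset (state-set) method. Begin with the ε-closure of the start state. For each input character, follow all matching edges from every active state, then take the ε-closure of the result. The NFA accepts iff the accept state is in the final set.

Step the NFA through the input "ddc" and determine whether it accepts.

start: ε-closure({0}) = {0,2}
'd' @ 1: {}  — dead — no transitions
rest 'dc' ignored (set empty)
after full input: {}  (accept=5 not in)

Answer: REJECT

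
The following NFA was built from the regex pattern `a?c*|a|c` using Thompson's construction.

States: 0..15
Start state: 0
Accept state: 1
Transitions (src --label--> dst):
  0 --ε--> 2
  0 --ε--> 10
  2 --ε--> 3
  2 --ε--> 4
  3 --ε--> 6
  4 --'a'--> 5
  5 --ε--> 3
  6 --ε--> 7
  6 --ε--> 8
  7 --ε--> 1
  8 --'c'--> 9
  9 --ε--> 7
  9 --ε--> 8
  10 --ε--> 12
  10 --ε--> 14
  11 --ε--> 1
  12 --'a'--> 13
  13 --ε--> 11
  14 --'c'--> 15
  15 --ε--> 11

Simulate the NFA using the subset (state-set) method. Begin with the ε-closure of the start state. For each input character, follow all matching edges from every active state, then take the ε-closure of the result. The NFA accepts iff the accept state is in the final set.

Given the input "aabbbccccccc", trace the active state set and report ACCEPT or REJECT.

Answer: REJECT

Steps:
S₀ = ε-closure({0}) = {0,1,2,3,4,6,7,8,10,12,14}
'a' @ 1: {1,3,5,6,7,8,11,13}  [accepting]
'a' @ 2: {}  — no active states
rest 'bbbccccccc' ignored (set empty)
after full input: {}  (accept=1 not in)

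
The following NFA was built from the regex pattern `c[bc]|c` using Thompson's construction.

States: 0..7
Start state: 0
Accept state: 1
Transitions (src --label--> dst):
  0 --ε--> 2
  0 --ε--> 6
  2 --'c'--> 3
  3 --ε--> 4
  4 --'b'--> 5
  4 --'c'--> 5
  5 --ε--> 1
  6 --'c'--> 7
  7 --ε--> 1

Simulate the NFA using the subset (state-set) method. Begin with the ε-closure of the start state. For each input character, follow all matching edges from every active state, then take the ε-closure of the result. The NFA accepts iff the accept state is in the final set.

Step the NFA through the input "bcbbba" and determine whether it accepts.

initial (ε-close {0}): {0,2,6}
'b' @ 1: {}  — no active states
rest 'cbbba' ignored (set empty)
final: {}; accept 1 not in set

Answer: REJECT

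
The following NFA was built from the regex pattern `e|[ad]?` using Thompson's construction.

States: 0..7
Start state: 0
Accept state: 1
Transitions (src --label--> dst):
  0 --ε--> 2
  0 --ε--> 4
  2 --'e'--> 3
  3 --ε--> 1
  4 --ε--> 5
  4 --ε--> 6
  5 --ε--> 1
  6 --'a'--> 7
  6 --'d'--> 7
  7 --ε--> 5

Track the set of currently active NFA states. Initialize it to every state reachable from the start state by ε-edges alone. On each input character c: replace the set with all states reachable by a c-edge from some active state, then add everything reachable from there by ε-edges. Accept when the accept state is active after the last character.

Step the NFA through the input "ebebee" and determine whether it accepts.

Answer: REJECT

Steps:
start: ε-closure({0}) = {0,1,2,4,5,6}
'e' @ 1: {1,3}  (accept∈set)
'b' @ 2: {}  — dead — no transitions
rest 'ebee' ignored (set empty)
end set {} — state 1 not in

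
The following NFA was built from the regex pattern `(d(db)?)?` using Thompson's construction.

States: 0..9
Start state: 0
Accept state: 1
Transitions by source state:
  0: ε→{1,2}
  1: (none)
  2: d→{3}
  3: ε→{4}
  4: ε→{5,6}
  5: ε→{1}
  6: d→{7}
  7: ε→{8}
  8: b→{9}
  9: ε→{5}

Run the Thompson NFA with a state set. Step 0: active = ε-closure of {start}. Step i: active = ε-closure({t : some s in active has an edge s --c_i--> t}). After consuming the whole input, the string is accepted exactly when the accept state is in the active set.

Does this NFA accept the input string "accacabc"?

Answer: REJECT

Trace:
start: ε-closure({0}) = {0,1,2}
'a' @ 1: {}  — no active states
rest 'ccacabc' ignored (set empty)
final: {}; accept 1 not in set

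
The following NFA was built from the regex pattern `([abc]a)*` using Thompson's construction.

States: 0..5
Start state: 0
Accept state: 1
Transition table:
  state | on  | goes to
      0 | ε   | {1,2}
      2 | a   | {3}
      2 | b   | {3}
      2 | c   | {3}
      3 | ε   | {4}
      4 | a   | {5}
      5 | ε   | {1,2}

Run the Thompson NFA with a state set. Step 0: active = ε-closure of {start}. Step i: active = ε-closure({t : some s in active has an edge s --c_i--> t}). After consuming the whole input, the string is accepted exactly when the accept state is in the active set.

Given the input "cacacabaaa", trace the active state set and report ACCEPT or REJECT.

S₀ = ε-closure({0}) = {0,1,2}
'c' @ 1: {3,4}
'a' @ 2: {1,2,5}  (accept∈set)
'c' @ 3: {3,4}
'a' @ 4: {1,2,5}  (accept∈set)
'c' @ 5: {3,4}
'a' @ 6: {1,2,5}  (accept∈set)
'b' @ 7: {3,4}
'a' @ 8: {1,2,5}  (accept∈set)
'a' @ 9: {3,4}
'a' @ 10: {1,2,5}  (accept∈set)
after full input: {1,2,5}  (accept=1 in)

Answer: ACCEPT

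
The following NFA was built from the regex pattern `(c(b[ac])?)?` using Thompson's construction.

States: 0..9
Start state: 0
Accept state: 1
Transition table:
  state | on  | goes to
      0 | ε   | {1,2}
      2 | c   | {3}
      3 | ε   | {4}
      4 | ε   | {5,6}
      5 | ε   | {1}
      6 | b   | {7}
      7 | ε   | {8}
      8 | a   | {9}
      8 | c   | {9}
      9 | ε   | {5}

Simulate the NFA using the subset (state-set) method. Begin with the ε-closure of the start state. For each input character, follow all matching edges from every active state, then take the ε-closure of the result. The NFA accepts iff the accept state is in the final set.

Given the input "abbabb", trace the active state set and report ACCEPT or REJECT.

S₀ = ε-closure({0}) = {0,1,2}
'a' @ 1: {}  — dead — no transitions
rest 'bbabb' ignored (set empty)
final: {}; accept 1 not in set

Answer: REJECT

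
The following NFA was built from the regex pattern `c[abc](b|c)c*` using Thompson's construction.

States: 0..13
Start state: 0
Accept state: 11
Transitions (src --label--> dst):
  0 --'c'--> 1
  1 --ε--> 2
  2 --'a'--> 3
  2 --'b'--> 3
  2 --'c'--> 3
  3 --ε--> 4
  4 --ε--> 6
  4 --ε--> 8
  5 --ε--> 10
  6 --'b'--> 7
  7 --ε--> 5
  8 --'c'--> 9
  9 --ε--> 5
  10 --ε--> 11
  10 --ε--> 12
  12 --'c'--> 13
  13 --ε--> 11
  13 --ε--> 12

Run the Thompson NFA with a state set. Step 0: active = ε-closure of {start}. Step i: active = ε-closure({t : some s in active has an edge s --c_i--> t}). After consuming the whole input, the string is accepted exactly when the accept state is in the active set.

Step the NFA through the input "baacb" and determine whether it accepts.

Answer: REJECT

Trace:
S₀ = ε-closure({0}) = {0}
'b' @ 1: {}  — state set empty
rest 'aacb' ignored (set empty)
final: {}; accept 11 not in set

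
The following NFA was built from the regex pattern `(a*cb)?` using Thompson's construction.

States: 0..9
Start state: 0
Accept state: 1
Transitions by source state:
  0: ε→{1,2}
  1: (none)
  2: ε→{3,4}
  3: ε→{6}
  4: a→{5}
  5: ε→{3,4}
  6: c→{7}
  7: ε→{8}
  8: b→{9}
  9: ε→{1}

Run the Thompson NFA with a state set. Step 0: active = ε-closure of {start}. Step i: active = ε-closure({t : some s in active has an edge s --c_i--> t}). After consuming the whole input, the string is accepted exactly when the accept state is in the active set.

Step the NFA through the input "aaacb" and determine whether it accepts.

Answer: ACCEPT

Derivation:
S₀ = ε-closure({0}) = {0,1,2,3,4,6}
'a' @ 1: {3,4,5,6}
'a' @ 2: {3,4,5,6}
'a' @ 3: {3,4,5,6}
'c' @ 4: {7,8}
'b' @ 5: {1,9}  (accept∈set)
end set {1,9} — state 1 in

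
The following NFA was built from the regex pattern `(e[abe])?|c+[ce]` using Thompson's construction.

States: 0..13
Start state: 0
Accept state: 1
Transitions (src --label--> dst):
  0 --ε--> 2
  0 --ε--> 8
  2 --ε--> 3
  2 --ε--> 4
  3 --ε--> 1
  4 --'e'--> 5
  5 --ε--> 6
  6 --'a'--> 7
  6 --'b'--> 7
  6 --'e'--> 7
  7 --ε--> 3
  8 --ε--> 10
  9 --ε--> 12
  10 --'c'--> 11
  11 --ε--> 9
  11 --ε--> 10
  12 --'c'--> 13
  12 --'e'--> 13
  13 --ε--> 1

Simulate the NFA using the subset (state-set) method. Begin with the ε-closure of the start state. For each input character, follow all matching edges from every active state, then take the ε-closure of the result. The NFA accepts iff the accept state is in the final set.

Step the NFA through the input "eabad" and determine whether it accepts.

initial (ε-close {0}): {0,1,2,3,4,8,10}
'e' @ 1: {5,6}
'a' @ 2: {1,3,7}  [accepting]
'b' @ 3: {}  — no active states
rest 'ad' ignored (set empty)
after full input: {}  (accept=1 not in)

Answer: REJECT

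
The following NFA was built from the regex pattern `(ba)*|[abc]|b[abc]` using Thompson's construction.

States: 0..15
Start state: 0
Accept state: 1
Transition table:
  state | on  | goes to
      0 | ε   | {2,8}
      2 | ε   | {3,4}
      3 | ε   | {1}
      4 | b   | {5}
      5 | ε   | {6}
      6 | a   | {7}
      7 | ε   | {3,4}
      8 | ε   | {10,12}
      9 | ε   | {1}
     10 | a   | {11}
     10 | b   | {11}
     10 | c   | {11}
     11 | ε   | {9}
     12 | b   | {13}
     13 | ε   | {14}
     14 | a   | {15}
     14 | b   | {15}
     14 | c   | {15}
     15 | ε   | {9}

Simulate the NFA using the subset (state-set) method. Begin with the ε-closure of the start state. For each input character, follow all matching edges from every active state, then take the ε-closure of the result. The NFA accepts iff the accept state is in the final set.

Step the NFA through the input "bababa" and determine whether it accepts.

start: ε-closure({0}) = {0,1,2,3,4,8,10,12}
'b' @ 1: {1,5,6,9,11,13,14}  (accept∈set)
'a' @ 2: {1,3,4,7,9,15}  (accept∈set)
'b' @ 3: {5,6}
'a' @ 4: {1,3,4,7}  (accept∈set)
'b' @ 5: {5,6}
'a' @ 6: {1,3,4,7}  (accept∈set)
final: {1,3,4,7}; accept 1 in set

Answer: ACCEPT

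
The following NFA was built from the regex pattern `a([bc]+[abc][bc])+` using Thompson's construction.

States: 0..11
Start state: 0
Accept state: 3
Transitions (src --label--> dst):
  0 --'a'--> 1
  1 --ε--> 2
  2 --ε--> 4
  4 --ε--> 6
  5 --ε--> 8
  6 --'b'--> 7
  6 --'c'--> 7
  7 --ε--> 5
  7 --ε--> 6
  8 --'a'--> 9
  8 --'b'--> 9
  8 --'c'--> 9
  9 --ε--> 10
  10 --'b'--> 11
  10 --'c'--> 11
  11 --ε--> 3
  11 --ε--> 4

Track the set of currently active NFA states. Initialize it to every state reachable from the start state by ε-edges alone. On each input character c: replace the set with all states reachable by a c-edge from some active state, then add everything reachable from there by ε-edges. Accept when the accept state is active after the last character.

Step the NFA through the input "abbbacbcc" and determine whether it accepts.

Answer: ACCEPT

Derivation:
start: ε-closure({0}) = {0}
'a' @ 1: {1,2,4,6}
'b' @ 2: {5,6,7,8}
'b' @ 3: {5,6,7,8,9,10}
'b' @ 4: {3,4,5,6,7,8,9,10,11}  ✓accept
'a' @ 5: {9,10}
'c' @ 6: {3,4,6,11}  ✓accept
'b' @ 7: {5,6,7,8}
'c' @ 8: {5,6,7,8,9,10}
'c' @ 9: {3,4,5,6,7,8,9,10,11}  ✓accept
final: {3,4,5,6,7,8,9,10,11}; accept 3 in set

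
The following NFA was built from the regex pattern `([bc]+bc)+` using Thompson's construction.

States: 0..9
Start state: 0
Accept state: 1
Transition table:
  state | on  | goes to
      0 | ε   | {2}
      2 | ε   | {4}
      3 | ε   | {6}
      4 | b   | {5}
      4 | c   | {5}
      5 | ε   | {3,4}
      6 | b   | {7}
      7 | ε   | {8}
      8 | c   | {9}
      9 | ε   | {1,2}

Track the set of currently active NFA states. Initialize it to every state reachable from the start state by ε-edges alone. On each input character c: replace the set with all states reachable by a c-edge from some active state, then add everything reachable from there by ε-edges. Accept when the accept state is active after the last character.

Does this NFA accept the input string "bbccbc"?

Answer: ACCEPT

Derivation:
initial (ε-close {0}): {0,2,4}
'b' @ 1: {3,4,5,6}
'b' @ 2: {3,4,5,6,7,8}
'c' @ 3: {1,2,3,4,5,6,9}  (accept∈set)
'c' @ 4: {3,4,5,6}
'b' @ 5: {3,4,5,6,7,8}
'c' @ 6: {1,2,3,4,5,6,9}  (accept∈set)
after full input: {1,2,3,4,5,6,9}  (accept=1 in)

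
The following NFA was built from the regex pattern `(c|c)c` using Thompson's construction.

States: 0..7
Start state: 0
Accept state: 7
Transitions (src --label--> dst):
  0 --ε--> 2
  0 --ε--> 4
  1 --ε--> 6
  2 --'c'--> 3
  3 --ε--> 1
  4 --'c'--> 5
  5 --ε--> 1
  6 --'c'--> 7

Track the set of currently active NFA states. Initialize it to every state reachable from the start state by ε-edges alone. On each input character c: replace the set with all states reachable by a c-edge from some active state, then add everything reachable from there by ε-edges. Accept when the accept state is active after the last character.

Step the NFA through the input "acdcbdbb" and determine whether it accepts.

start: ε-closure({0}) = {0,2,4}
'a' @ 1: {}  — state set empty
rest 'cdcbdbb' ignored (set empty)
after full input: {}  (accept=7 not in)

Answer: REJECT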